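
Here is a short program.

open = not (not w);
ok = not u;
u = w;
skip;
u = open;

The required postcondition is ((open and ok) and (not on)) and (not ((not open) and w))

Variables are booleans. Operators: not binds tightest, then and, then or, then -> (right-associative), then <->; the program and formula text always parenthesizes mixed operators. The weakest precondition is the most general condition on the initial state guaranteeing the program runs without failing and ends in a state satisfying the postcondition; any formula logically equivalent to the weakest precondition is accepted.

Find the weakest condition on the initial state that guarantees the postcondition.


Working backward. After the program, the postcondition ((open and ok) and (not on)) and (not ((not open) and w)) must hold; in canonical form it is open and ok and (not on) and (not ((not open) and w)).
Before u := open: open and ok and (not on) and (not ((not open) and w))
Before skip: open and ok and (not on) and (not ((not open) and w))
Before u := w: open and ok and (not on) and (not ((not open) and w))
Before ok := not u: open and (not u) and (not on) and (not ((not open) and w))
Before open := not (not w): w and (not u) and (not on)
Answer: WP = w and (not u) and (not on)


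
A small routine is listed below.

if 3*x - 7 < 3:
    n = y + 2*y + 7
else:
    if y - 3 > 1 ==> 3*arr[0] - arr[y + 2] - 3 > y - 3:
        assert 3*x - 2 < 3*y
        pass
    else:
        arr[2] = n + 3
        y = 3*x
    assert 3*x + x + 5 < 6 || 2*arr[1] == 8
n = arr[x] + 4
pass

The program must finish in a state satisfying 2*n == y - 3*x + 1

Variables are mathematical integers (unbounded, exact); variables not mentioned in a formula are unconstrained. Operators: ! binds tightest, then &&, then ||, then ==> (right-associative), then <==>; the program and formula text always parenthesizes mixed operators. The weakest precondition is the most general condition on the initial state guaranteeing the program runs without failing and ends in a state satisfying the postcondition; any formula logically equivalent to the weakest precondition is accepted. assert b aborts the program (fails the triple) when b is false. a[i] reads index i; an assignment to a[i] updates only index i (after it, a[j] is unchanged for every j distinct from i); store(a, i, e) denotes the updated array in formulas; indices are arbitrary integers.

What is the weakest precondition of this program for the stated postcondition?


Working backward. After the program, the postcondition 2*n == y - 3*x + 1 must hold; in canonical form it is 2*n + 3*x == y + 1.
Before skip: 2*n + 3*x == y + 1
Before n := arr[x] + 4: 2*arr[x] + 3*x == y - 7
Then branch requires 2*arr[x] + 3*x == y - 7; else branch requires ((y > 4 ==> 3*arr[0] > arr[y + 2] + y) ==> (3*x < 3*y + 2 && (4*x < 1 || 2*arr[1] == 8) && 2*arr[x] + 3*x == y - 7)) && ((!(y > 4 ==> 3*arr[0] > arr[y + 2] + y)) ==> ((4*x < 1 || 2*arr[1] == 8) && 2*store(arr, 2, n + 3)[x] == -7)).
Before the if: (3*x < 10 ==> 2*arr[x] + 3*x == y - 7) && ((!(3*x < 10)) ==> (((y > 4 ==> 3*arr[0] > arr[y + 2] + y) ==> (3*x < 3*y + 2 && (4*x < 1 || 2*arr[1] == 8) && 2*arr[x] + 3*x == y - 7)) && ((!(y > 4 ==> 3*arr[0] > arr[y + 2] + y)) ==> ((4*x < 1 || 2*arr[1] == 8) && 2*store(arr, 2, n + 3)[x] == -7))))
Answer: WP = (3*x < 10 ==> 2*arr[x] + 3*x == y - 7) && ((!(3*x < 10)) ==> (((y > 4 ==> 3*arr[0] > arr[y + 2] + y) ==> (3*x < 3*y + 2 && (4*x < 1 || 2*arr[1] == 8) && 2*arr[x] + 3*x == y - 7)) && ((!(y > 4 ==> 3*arr[0] > arr[y + 2] + y)) ==> ((4*x < 1 || 2*arr[1] == 8) && 2*store(arr, 2, n + 3)[x] == -7))))


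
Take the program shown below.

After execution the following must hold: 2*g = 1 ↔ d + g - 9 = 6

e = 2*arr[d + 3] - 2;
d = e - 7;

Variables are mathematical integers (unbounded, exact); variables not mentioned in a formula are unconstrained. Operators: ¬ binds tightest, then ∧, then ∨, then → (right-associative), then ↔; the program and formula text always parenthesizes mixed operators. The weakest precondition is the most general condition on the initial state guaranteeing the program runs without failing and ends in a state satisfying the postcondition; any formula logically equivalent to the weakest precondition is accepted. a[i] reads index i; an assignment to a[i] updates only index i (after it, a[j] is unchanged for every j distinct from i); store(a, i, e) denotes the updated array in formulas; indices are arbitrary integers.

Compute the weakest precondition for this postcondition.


Working backward. After the program, the postcondition 2*g = 1 ↔ d + g - 9 = 6 must hold; in canonical form it is 2*g = 1 ↔ d + g = 15.
Before d := e - 7: 2*g = 1 ↔ e + g = 22
Before e := 2*arr[d + 3] - 2: 2*g = 1 ↔ 2*arr[d + 3] + g = 24
Answer: WP = 2*g = 1 ↔ 2*arr[d + 3] + g = 24


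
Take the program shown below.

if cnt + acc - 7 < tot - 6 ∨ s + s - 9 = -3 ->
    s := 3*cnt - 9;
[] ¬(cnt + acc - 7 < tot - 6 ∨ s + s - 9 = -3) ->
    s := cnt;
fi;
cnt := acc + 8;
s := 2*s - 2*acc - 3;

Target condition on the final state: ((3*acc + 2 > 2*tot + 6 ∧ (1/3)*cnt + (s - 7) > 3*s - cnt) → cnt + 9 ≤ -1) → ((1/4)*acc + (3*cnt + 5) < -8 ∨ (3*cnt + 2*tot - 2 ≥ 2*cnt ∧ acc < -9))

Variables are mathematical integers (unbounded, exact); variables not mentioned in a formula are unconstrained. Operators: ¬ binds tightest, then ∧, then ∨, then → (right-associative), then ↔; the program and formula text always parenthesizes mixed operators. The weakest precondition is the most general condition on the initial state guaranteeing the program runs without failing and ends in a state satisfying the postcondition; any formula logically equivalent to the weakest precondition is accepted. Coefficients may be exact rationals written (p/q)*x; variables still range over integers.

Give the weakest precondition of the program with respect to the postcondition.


Working backward. After the program, the postcondition ((3*acc + 2 > 2*tot + 6 ∧ (1/3)*cnt + (s - 7) > 3*s - cnt) → cnt + 9 ≤ -1) → ((1/4)*acc + (3*cnt + 5) < -8 ∨ (3*cnt + 2*tot - 2 ≥ 2*cnt ∧ acc < -9)) must hold; in canonical form it is ((3*acc > 2*tot + 4 ∧ (4/3)*cnt > 2*s + 7) → cnt ≤ -10) → ((1/4)*acc + 3*cnt < -13 ∨ (cnt + 2*tot ≥ 2 ∧ acc < -9)).
Before s := 2*s - 2*acc - 3: ((3*acc > 2*tot + 4 ∧ 4*acc + (4/3)*cnt > 4*s + 1) → cnt ≤ -10) → ((1/4)*acc + 3*cnt < -13 ∨ (cnt + 2*tot ≥ 2 ∧ acc < -9))
Before cnt := acc + 8: ((3*acc > 2*tot + 4 ∧ (16/3)*acc > 4*s - 29/3) → acc ≤ -18) → ((13/4)*acc < -37 ∨ (acc + 2*tot ≥ -6 ∧ acc < -9))
Then branch requires ((3*acc > 2*tot + 4 ∧ (16/3)*acc > 12*cnt - 137/3) → acc ≤ -18) → ((13/4)*acc < -37 ∨ (acc + 2*tot ≥ -6 ∧ acc < -9)); else branch requires ((3*acc > 2*tot + 4 ∧ (16/3)*acc > 4*cnt - 29/3) → acc ≤ -18) → ((13/4)*acc < -37 ∨ (acc + 2*tot ≥ -6 ∧ acc < -9)).
Before the if: ((acc + cnt < tot + 1 ∨ 2*s = 6) → (((3*acc > 2*tot + 4 ∧ (16/3)*acc > 12*cnt - 137/3) → acc ≤ -18) → ((13/4)*acc < -37 ∨ (acc + 2*tot ≥ -6 ∧ acc < -9)))) ∧ ((¬(acc + cnt < tot + 1 ∨ 2*s = 6)) → (((3*acc > 2*tot + 4 ∧ (16/3)*acc > 4*cnt - 29/3) → acc ≤ -18) → ((13/4)*acc < -37 ∨ (acc + 2*tot ≥ -6 ∧ acc < -9))))
Answer: WP = ((acc + cnt < tot + 1 ∨ 2*s = 6) → (((3*acc > 2*tot + 4 ∧ (16/3)*acc > 12*cnt - 137/3) → acc ≤ -18) → ((13/4)*acc < -37 ∨ (acc + 2*tot ≥ -6 ∧ acc < -9)))) ∧ ((¬(acc + cnt < tot + 1 ∨ 2*s = 6)) → (((3*acc > 2*tot + 4 ∧ (16/3)*acc > 4*cnt - 29/3) → acc ≤ -18) → ((13/4)*acc < -37 ∨ (acc + 2*tot ≥ -6 ∧ acc < -9))))


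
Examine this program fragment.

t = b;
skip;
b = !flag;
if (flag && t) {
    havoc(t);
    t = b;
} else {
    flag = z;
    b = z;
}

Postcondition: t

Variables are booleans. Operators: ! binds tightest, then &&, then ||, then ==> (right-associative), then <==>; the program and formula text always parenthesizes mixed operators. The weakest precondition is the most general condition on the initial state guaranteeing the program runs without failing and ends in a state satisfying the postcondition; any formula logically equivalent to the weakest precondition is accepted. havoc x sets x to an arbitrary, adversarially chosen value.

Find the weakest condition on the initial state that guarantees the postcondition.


Working backward. After the program, t must hold.
Then branch requires b; else branch requires t.
Before the if: ((flag && t) ==> b) && ((!(flag && t)) ==> t)
Before b := !flag: ((flag && t) ==> (!flag)) && ((!(flag && t)) ==> t)
Before skip: ((flag && t) ==> (!flag)) && ((!(flag && t)) ==> t)
Before t := b: ((flag && b) ==> (!flag)) && ((!(flag && b)) ==> b)
Answer: WP = ((flag && b) ==> (!flag)) && ((!(flag && b)) ==> b)


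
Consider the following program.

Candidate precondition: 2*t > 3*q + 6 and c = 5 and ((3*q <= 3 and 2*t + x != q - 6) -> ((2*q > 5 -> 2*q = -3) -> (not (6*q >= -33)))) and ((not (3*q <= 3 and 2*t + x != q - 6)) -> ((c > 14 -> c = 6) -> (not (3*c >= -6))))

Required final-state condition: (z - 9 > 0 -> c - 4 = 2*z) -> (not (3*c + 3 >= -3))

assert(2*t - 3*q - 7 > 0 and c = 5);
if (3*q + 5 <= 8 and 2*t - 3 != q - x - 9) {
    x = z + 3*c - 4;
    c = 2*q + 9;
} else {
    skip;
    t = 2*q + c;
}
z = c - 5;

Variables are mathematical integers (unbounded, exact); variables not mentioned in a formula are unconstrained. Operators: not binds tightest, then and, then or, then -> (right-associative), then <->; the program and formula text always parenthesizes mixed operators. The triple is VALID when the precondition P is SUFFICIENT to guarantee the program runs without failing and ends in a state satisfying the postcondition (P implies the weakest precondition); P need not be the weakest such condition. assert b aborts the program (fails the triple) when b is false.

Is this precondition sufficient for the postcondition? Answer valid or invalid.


Working backward. After the program, the postcondition (z - 9 > 0 -> c - 4 = 2*z) -> (not (3*c + 3 >= -3)) must hold; in canonical form it is (z > 9 -> c = 2*z + 4) -> (not (3*c >= -6)).
Before z := c - 5: (c > 14 -> c = 6) -> (not (3*c >= -6))
Then branch requires (2*q > 5 -> 2*q = -3) -> (not (6*q >= -33)); else branch requires (c > 14 -> c = 6) -> (not (3*c >= -6)).
Before the if: ((3*q <= 3 and 2*t + x != q - 6) -> ((2*q > 5 -> 2*q = -3) -> (not (6*q >= -33)))) and ((not (3*q <= 3 and 2*t + x != q - 6)) -> ((c > 14 -> c = 6) -> (not (3*c >= -6))))
Before assert 2*t - 3*q - 7 > 0 and c = 5: 2*t > 3*q + 7 and c = 5 and ((3*q <= 3 and 2*t + x != q - 6) -> ((2*q > 5 -> 2*q = -3) -> (not (6*q >= -33)))) and ((not (3*q <= 3 and 2*t + x != q - 6)) -> ((c > 14 -> c = 6) -> (not (3*c >= -6))))
The weakest precondition is 2*t > 3*q + 7 and c = 5 and ((3*q <= 3 and 2*t + x != q - 6) -> ((2*q > 5 -> 2*q = -3) -> (not (6*q >= -33)))) and ((not (3*q <= 3 and 2*t + x != q - 6)) -> ((c > 14 -> c = 6) -> (not (3*c >= -6)))).
Check whether 2*t > 3*q + 6 and c = 5 and ((3*q <= 3 and 2*t + x != q - 6) -> ((2*q > 5 -> 2*q = -3) -> (not (6*q >= -33)))) and ((not (3*q <= 3 and 2*t + x != q - 6)) -> ((c > 14 -> c = 6) -> (not (3*c >= -6)))) implies it.
Countermodel: at the initial state c = 5, q = -7, t = -7, x = 2, the precondition holds but the weakest precondition fails.
Answer: invalid


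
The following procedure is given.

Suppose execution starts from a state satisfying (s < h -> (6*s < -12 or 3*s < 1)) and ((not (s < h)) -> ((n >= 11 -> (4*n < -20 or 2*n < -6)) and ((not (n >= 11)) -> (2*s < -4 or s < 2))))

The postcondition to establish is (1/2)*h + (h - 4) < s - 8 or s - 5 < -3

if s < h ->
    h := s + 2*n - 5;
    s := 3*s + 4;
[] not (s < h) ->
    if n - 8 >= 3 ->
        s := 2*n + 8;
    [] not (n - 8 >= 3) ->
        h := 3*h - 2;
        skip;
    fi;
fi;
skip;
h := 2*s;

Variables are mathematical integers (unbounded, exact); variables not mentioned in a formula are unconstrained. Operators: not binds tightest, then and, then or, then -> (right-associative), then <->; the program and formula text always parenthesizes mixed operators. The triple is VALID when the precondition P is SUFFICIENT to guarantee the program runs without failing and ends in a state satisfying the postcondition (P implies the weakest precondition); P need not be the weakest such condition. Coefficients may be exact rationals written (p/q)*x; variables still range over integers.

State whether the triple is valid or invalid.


Working backward. After the program, the postcondition (1/2)*h + (h - 4) < s - 8 or s - 5 < -3 must hold; in canonical form it is (3/2)*h < s - 4 or s < 2.
Before h := 2*s: 2*s < -4 or s < 2
Before skip: 2*s < -4 or s < 2
Then branch requires 6*s < -12 or 3*s < -2; else branch requires (n >= 11 -> (4*n < -20 or 2*n < -6)) and ((not (n >= 11)) -> (2*s < -4 or s < 2)).
Before the if: (s < h -> (6*s < -12 or 3*s < -2)) and ((not (s < h)) -> ((n >= 11 -> (4*n < -20 or 2*n < -6)) and ((not (n >= 11)) -> (2*s < -4 or s < 2))))
The weakest precondition is (s < h -> (6*s < -12 or 3*s < -2)) and ((not (s < h)) -> ((n >= 11 -> (4*n < -20 or 2*n < -6)) and ((not (n >= 11)) -> (2*s < -4 or s < 2)))).
Check whether (s < h -> (6*s < -12 or 3*s < 1)) and ((not (s < h)) -> ((n >= 11 -> (4*n < -20 or 2*n < -6)) and ((not (n >= 11)) -> (2*s < -4 or s < 2)))) implies it.
Countermodel: at the initial state h = 1, n = 0, s = 0, the precondition holds but the weakest precondition fails.
Answer: invalid


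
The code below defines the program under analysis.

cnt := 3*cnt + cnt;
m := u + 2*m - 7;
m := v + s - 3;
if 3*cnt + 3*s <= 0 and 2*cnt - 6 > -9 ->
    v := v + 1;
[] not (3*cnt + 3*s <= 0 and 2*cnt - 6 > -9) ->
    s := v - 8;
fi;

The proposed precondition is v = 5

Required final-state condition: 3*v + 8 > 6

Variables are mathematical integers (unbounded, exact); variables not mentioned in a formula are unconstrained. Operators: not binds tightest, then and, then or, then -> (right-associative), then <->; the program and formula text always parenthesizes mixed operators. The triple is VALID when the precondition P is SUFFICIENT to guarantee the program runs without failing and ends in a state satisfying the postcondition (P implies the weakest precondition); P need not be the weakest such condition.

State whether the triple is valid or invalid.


Working backward. After the program, the postcondition 3*v + 8 > 6 must hold; in canonical form it is 3*v > -2.
Then branch requires 3*v > -5; else branch requires 3*v > -2.
Before the if: ((3*cnt + 3*s <= 0 and 2*cnt > -3) -> 3*v > -5) and ((not (3*cnt + 3*s <= 0 and 2*cnt > -3)) -> 3*v > -2)
Before m := v + s - 3: ((3*cnt + 3*s <= 0 and 2*cnt > -3) -> 3*v > -5) and ((not (3*cnt + 3*s <= 0 and 2*cnt > -3)) -> 3*v > -2)
Before m := u + 2*m - 7: ((3*cnt + 3*s <= 0 and 2*cnt > -3) -> 3*v > -5) and ((not (3*cnt + 3*s <= 0 and 2*cnt > -3)) -> 3*v > -2)
Before cnt := 3*cnt + cnt: ((12*cnt + 3*s <= 0 and 8*cnt > -3) -> 3*v > -5) and ((not (12*cnt + 3*s <= 0 and 8*cnt > -3)) -> 3*v > -2)
The weakest precondition is ((12*cnt + 3*s <= 0 and 8*cnt > -3) -> 3*v > -5) and ((not (12*cnt + 3*s <= 0 and 8*cnt > -3)) -> 3*v > -2).
Check whether v = 5 implies it.
Every state satisfying the precondition satisfies the weakest precondition: the implication holds.
Answer: valid


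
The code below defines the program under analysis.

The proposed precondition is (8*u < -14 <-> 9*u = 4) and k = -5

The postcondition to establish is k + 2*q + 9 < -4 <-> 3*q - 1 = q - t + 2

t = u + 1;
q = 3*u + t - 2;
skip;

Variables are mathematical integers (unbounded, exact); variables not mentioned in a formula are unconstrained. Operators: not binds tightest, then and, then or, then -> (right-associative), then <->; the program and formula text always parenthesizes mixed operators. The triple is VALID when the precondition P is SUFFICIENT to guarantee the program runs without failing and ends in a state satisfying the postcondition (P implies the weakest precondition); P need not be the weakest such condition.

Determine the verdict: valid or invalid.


Working backward. After the program, the postcondition k + 2*q + 9 < -4 <-> 3*q - 1 = q - t + 2 must hold; in canonical form it is k + 2*q < -13 <-> 2*q + t = 3.
Before skip: k + 2*q < -13 <-> 2*q + t = 3
Before q := 3*u + t - 2: k + 2*t + 6*u < -9 <-> 3*t + 6*u = 7
Before t := u + 1: k + 8*u < -11 <-> 9*u = 4
The weakest precondition is k + 8*u < -11 <-> 9*u = 4.
Check whether (8*u < -14 <-> 9*u = 4) and k = -5 implies it.
Countermodel: at the initial state k = -5, u = -1, the precondition holds but the weakest precondition fails.
Answer: invalid


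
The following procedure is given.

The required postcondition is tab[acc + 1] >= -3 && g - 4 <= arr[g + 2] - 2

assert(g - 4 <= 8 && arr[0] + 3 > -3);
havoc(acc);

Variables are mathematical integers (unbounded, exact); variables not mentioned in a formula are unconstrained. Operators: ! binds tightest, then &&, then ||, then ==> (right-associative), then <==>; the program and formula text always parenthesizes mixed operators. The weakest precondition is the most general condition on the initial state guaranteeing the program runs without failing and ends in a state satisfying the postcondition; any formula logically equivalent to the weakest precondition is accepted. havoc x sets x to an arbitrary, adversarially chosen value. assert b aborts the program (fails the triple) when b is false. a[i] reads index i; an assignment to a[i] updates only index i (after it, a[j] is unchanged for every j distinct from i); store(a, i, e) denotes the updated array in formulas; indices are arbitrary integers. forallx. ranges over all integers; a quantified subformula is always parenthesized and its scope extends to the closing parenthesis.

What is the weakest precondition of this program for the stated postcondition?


Working backward. After the program, the postcondition tab[acc + 1] >= -3 && g - 4 <= arr[g + 2] - 2 must hold; in canonical form it is tab[acc + 1] >= -3 && g <= arr[g + 2] + 2.
Before havoc acc: forall acc_1. (tab[acc_1 + 1] >= -3 && g <= arr[g + 2] + 2)
Before assert g - 4 <= 8 && arr[0] + 3 > -3: g <= 12 && arr[0] > -6 && (forall acc_1. (tab[acc_1 + 1] >= -3 && g <= arr[g + 2] + 2))
Answer: WP = g <= 12 && arr[0] > -6 && (forall acc_1. (tab[acc_1 + 1] >= -3 && g <= arr[g + 2] + 2))


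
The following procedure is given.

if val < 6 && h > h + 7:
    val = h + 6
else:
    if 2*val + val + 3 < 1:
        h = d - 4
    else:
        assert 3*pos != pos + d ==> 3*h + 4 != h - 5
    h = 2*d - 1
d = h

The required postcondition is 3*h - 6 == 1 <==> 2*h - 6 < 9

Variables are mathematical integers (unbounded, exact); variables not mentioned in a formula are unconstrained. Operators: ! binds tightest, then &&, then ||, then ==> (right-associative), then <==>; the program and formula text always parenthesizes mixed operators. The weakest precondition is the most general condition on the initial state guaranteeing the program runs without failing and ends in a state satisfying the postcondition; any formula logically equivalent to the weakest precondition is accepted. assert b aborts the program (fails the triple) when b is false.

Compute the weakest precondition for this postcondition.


Working backward. After the program, the postcondition 3*h - 6 == 1 <==> 2*h - 6 < 9 must hold; in canonical form it is 3*h == 7 <==> 2*h < 15.
Before d := h: 3*h == 7 <==> 2*h < 15
Then branch requires 3*h == 7 <==> 2*h < 15; else branch requires (3*val < -2 ==> (6*d == 10 <==> 4*d < 17)) && ((!(3*val < -2)) ==> ((2*pos != d ==> 2*h != -9) && (6*d == 10 <==> 4*d < 17))).
Before the if: (3*val < -2 ==> (6*d == 10 <==> 4*d < 17)) && ((!(3*val < -2)) ==> ((2*pos != d ==> 2*h != -9) && (6*d == 10 <==> 4*d < 17)))
Answer: WP = (3*val < -2 ==> (6*d == 10 <==> 4*d < 17)) && ((!(3*val < -2)) ==> ((2*pos != d ==> 2*h != -9) && (6*d == 10 <==> 4*d < 17)))


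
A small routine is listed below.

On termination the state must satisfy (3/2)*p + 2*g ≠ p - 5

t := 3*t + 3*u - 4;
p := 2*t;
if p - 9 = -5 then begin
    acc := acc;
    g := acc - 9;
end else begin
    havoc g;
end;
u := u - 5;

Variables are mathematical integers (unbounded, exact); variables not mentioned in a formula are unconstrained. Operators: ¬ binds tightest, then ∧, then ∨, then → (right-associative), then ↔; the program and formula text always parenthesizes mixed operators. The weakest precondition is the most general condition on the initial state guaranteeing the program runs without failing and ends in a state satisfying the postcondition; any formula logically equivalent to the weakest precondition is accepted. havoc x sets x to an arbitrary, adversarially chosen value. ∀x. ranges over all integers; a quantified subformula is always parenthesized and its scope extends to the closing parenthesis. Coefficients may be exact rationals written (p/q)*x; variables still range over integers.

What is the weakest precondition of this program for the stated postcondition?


Working backward. After the program, the postcondition (3/2)*p + 2*g ≠ p - 5 must hold; in canonical form it is 2*g + (1/2)*p ≠ -5.
Before u := u - 5: 2*g + (1/2)*p ≠ -5
Then branch requires 2*acc + (1/2)*p ≠ 13; else branch requires ∀g_1. 2*g_1 + (1/2)*p ≠ -5.
Before the if: (p = 4 → 2*acc + (1/2)*p ≠ 13) ∧ ((¬(p = 4)) → (∀g_1. 2*g_1 + (1/2)*p ≠ -5))
Before p := 2*t: (2*t = 4 → 2*acc + t ≠ 13) ∧ ((¬(2*t = 4)) → (∀g_1. 2*g_1 + t ≠ -5))
Before t := 3*t + 3*u - 4: (6*t + 6*u = 12 → 2*acc + 3*t + 3*u ≠ 17) ∧ ((¬(6*t + 6*u = 12)) → (∀g_1. 2*g_1 + 3*t + 3*u ≠ -1))
Answer: WP = (6*t + 6*u = 12 → 2*acc + 3*t + 3*u ≠ 17) ∧ ((¬(6*t + 6*u = 12)) → (∀g_1. 2*g_1 + 3*t + 3*u ≠ -1))


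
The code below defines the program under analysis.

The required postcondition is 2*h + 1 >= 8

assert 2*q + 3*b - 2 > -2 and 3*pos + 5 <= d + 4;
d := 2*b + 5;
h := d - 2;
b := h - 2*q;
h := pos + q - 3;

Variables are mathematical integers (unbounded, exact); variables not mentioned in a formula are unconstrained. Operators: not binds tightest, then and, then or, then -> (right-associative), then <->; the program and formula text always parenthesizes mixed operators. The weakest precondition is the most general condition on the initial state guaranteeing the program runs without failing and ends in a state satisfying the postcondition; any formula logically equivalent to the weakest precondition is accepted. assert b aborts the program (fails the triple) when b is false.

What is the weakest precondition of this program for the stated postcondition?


Working backward. After the program, the postcondition 2*h + 1 >= 8 must hold; in canonical form it is 2*h >= 7.
Before h := pos + q - 3: 2*pos + 2*q >= 13
Before b := h - 2*q: 2*pos + 2*q >= 13
Before h := d - 2: 2*pos + 2*q >= 13
Before d := 2*b + 5: 2*pos + 2*q >= 13
Before assert 2*q + 3*b - 2 > -2 and 3*pos + 5 <= d + 4: 3*b + 2*q > 0 and 3*pos <= d - 1 and 2*pos + 2*q >= 13
Answer: WP = 3*b + 2*q > 0 and 3*pos <= d - 1 and 2*pos + 2*q >= 13


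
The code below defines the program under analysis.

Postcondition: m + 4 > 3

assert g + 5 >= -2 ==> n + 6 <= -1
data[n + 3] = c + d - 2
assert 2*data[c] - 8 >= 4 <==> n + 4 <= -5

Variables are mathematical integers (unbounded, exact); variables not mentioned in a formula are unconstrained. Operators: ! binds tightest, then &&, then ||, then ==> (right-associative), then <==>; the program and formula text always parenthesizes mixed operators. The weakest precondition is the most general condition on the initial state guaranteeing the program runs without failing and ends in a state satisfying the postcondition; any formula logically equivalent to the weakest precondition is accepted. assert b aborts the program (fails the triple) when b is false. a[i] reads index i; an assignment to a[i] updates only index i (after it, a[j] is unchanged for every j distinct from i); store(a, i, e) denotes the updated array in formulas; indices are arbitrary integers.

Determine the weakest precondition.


Working backward. After the program, the postcondition m + 4 > 3 must hold; in canonical form it is m > -1.
Before assert 2*data[c] - 8 >= 4 <==> n + 4 <= -5: (2*data[c] >= 12 <==> n <= -9) && m > -1
Before data[n + 3] := c + d - 2: (2*store(data, n + 3, c + d - 2)[c] >= 12 <==> n <= -9) && m > -1
Before assert g + 5 >= -2 ==> n + 6 <= -1: (g >= -7 ==> n <= -7) && (2*store(data, n + 3, c + d - 2)[c] >= 12 <==> n <= -9) && m > -1
Answer: WP = (g >= -7 ==> n <= -7) && (2*store(data, n + 3, c + d - 2)[c] >= 12 <==> n <= -9) && m > -1


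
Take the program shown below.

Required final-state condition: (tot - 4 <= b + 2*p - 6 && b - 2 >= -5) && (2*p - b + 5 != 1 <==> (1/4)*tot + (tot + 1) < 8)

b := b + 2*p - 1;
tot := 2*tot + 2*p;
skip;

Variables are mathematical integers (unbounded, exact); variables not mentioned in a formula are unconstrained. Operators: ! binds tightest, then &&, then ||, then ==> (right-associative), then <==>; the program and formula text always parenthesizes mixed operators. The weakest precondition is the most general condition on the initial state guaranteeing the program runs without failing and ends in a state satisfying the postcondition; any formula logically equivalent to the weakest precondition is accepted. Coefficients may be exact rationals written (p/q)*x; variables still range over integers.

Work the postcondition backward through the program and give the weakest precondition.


Working backward. After the program, the postcondition (tot - 4 <= b + 2*p - 6 && b - 2 >= -5) && (2*p - b + 5 != 1 <==> (1/4)*tot + (tot + 1) < 8) must hold; in canonical form it is tot <= b + 2*p - 2 && b >= -3 && (2*p != b - 4 <==> (5/4)*tot < 7).
Before skip: tot <= b + 2*p - 2 && b >= -3 && (2*p != b - 4 <==> (5/4)*tot < 7)
Before tot := 2*tot + 2*p: 2*tot <= b - 2 && b >= -3 && (2*p != b - 4 <==> (5/2)*p + (5/2)*tot < 7)
Before b := b + 2*p - 1: 2*tot <= b + 2*p - 3 && b + 2*p >= -2 && (b != 5 <==> (5/2)*p + (5/2)*tot < 7)
Answer: WP = 2*tot <= b + 2*p - 3 && b + 2*p >= -2 && (b != 5 <==> (5/2)*p + (5/2)*tot < 7)


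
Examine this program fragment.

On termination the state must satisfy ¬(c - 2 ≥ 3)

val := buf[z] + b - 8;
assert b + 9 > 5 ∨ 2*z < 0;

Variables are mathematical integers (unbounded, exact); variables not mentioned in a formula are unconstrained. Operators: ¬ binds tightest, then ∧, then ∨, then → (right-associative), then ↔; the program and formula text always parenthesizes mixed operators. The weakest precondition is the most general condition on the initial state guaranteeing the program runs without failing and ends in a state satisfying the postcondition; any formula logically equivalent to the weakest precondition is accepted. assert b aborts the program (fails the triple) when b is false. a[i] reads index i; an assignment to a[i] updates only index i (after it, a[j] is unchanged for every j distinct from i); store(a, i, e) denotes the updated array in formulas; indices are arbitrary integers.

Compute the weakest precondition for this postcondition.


Working backward. After the program, the postcondition ¬(c - 2 ≥ 3) must hold; in canonical form it is ¬(c ≥ 5).
Before assert b + 9 > 5 ∨ 2*z < 0: (b > -4 ∨ 2*z < 0) ∧ (¬(c ≥ 5))
Before val := buf[z] + b - 8: (b > -4 ∨ 2*z < 0) ∧ (¬(c ≥ 5))
Answer: WP = (b > -4 ∨ 2*z < 0) ∧ (¬(c ≥ 5))


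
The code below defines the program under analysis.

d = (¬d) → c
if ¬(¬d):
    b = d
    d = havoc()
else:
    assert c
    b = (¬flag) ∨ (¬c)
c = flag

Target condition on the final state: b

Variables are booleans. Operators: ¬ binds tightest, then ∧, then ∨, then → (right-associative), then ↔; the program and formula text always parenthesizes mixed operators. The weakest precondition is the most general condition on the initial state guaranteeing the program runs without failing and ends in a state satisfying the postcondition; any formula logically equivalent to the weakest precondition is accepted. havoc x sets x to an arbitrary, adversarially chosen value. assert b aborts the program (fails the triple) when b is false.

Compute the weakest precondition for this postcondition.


Working backward. After the program, b must hold.
Before c := flag: b
Then branch requires d; else branch requires c ∧ ((¬flag) ∨ (¬c)).
Before the if: (¬d) → (c ∧ ((¬flag) ∨ (¬c)))
Before d := (¬d) → c: (¬((¬d) → c)) → (c ∧ ((¬flag) ∨ (¬c)))
Answer: WP = (¬((¬d) → c)) → (c ∧ ((¬flag) ∨ (¬c)))


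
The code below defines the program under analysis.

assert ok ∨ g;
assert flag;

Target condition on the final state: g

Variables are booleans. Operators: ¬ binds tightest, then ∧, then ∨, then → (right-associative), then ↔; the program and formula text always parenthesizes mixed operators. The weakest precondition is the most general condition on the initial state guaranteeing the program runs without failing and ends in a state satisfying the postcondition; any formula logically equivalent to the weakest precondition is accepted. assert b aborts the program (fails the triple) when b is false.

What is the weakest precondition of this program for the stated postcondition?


Working backward. After the program, g must hold.
Before assert flag: flag ∧ g
Before assert ok ∨ g: (ok ∨ g) ∧ flag ∧ g
Answer: WP = (ok ∨ g) ∧ flag ∧ g


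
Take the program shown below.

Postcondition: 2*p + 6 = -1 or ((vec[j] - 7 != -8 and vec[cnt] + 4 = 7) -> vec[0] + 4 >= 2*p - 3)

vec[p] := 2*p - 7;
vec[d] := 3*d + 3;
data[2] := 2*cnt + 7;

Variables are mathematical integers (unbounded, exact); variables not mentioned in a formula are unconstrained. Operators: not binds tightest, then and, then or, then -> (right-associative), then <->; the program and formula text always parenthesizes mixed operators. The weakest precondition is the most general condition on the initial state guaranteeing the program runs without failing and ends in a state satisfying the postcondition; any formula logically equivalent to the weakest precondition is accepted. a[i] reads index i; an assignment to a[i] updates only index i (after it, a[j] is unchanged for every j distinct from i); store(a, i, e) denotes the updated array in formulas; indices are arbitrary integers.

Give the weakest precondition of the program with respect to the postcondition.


Working backward. After the program, the postcondition 2*p + 6 = -1 or ((vec[j] - 7 != -8 and vec[cnt] + 4 = 7) -> vec[0] + 4 >= 2*p - 3) must hold; in canonical form it is 2*p = -7 or ((vec[j] != -1 and vec[cnt] = 3) -> vec[0] >= 2*p - 7).
Before data[2] := 2*cnt + 7: 2*p = -7 or ((vec[j] != -1 and vec[cnt] = 3) -> vec[0] >= 2*p - 7)
Before vec[d] := 3*d + 3: 2*p = -7 or ((store(vec, d, 3*d + 3)[j] != -1 and store(vec, d, 3*d + 3)[cnt] = 3) -> store(vec, d, 3*d + 3)[0] >= 2*p - 7)
Before vec[p] := 2*p - 7: 2*p = -7 or ((store(store(vec, p, 2*p - 7), d, 3*d + 3)[j] != -1 and store(store(vec, p, 2*p - 7), d, 3*d + 3)[cnt] = 3) -> store(store(vec, p, 2*p - 7), d, 3*d + 3)[0] >= 2*p - 7)
Answer: WP = 2*p = -7 or ((store(store(vec, p, 2*p - 7), d, 3*d + 3)[j] != -1 and store(store(vec, p, 2*p - 7), d, 3*d + 3)[cnt] = 3) -> store(store(vec, p, 2*p - 7), d, 3*d + 3)[0] >= 2*p - 7)


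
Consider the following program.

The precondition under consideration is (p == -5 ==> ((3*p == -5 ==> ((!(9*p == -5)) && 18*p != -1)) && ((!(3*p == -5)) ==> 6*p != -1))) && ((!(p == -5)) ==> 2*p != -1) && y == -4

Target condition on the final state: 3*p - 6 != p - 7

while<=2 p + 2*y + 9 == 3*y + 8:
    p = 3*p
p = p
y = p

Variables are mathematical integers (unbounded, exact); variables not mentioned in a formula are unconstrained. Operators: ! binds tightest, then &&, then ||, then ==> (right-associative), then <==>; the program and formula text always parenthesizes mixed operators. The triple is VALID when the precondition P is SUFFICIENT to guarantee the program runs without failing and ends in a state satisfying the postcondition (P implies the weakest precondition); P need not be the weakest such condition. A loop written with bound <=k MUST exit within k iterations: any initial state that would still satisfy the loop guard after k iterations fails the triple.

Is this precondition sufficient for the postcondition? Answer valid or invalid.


Working backward. After the program, the postcondition 3*p - 6 != p - 7 must hold; in canonical form it is 2*p != -1.
Before y := p: 2*p != -1
Before p := p: 2*p != -1
Before the loop (bound <=2), unroll the exhaustion recursion (WP_0 = exit-now case; WP_j = one more guarded iteration, up to j = 2):
  WP_0: (!(p == y - 1)) && 2*p != -1
  WP_1: (p == y - 1 ==> ((!(3*p == y - 1)) && 6*p != -1)) && ((!(p == y - 1)) ==> 2*p != -1)
  WP_2: (p == y - 1 ==> ((3*p == y - 1 ==> ((!(9*p == y - 1)) && 18*p != -1)) && ((!(3*p == y - 1)) ==> 6*p != -1))) && ((!(p == y - 1)) ==> 2*p != -1)
So before the loop: (p == y - 1 ==> ((3*p == y - 1 ==> ((!(9*p == y - 1)) && 18*p != -1)) && ((!(3*p == y - 1)) ==> 6*p != -1))) && ((!(p == y - 1)) ==> 2*p != -1)
The weakest precondition is (p == y - 1 ==> ((3*p == y - 1 ==> ((!(9*p == y - 1)) && 18*p != -1)) && ((!(3*p == y - 1)) ==> 6*p != -1))) && ((!(p == y - 1)) ==> 2*p != -1).
Check whether (p == -5 ==> ((3*p == -5 ==> ((!(9*p == -5)) && 18*p != -1)) && ((!(3*p == -5)) ==> 6*p != -1))) && ((!(p == -5)) ==> 2*p != -1) && y == -4 implies it.
Every state satisfying the precondition satisfies the weakest precondition: the implication holds.
Answer: valid


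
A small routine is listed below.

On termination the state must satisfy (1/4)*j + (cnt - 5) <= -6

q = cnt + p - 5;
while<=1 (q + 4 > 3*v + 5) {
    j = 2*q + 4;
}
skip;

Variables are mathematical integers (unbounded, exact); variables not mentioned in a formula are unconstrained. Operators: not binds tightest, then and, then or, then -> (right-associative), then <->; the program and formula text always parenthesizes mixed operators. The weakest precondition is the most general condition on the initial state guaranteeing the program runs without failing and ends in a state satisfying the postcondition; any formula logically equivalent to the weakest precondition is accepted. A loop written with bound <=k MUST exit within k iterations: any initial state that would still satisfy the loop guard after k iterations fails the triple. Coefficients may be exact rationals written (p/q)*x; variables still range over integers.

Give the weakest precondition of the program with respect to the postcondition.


Working backward. After the program, the postcondition (1/4)*j + (cnt - 5) <= -6 must hold; in canonical form it is cnt + (1/4)*j <= -1.
Before skip: cnt + (1/4)*j <= -1
Before the loop (bound <=1), unroll the exhaustion recursion (WP_0 = exit-now case; WP_j = one more guarded iteration, up to j = 1):
  WP_0: (not (q > 3*v + 1)) and cnt + (1/4)*j <= -1
  WP_1: (q > 3*v + 1 -> ((not (q > 3*v + 1)) and cnt + (1/2)*q <= -2)) and ((not (q > 3*v + 1)) -> cnt + (1/4)*j <= -1)
So before the loop: (q > 3*v + 1 -> ((not (q > 3*v + 1)) and cnt + (1/2)*q <= -2)) and ((not (q > 3*v + 1)) -> cnt + (1/4)*j <= -1)
Before q := cnt + p - 5: (cnt + p > 3*v + 6 -> ((not (cnt + p > 3*v + 6)) and (3/2)*cnt + (1/2)*p <= 1/2)) and ((not (cnt + p > 3*v + 6)) -> cnt + (1/4)*j <= -1)
Answer: WP = (cnt + p > 3*v + 6 -> ((not (cnt + p > 3*v + 6)) and (3/2)*cnt + (1/2)*p <= 1/2)) and ((not (cnt + p > 3*v + 6)) -> cnt + (1/4)*j <= -1)


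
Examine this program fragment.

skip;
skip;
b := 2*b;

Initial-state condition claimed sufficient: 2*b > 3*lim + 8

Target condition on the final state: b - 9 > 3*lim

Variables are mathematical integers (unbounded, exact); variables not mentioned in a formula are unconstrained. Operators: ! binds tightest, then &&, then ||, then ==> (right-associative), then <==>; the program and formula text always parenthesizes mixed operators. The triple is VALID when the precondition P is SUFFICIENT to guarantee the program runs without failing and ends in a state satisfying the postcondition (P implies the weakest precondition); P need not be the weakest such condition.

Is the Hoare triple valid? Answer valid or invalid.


Working backward. After the program, the postcondition b - 9 > 3*lim must hold; in canonical form it is b > 3*lim + 9.
Before b := 2*b: 2*b > 3*lim + 9
Before skip: 2*b > 3*lim + 9
Before skip: 2*b > 3*lim + 9
The weakest precondition is 2*b > 3*lim + 9.
Check whether 2*b > 3*lim + 8 implies it.
Countermodel: at the initial state b = 0, lim = -3, the precondition holds but the weakest precondition fails.
Answer: invalid


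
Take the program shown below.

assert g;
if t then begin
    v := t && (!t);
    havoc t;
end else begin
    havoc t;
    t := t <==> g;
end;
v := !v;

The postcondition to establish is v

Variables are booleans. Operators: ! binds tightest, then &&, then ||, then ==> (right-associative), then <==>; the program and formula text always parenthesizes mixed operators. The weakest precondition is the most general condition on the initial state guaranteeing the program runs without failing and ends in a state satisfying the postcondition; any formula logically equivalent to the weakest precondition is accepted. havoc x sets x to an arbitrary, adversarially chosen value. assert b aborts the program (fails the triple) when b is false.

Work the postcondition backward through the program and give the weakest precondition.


Working backward. After the program, v must hold.
Before v := !v: !v
Then branch requires true; else branch requires !v.
Before the if: (!t) ==> (!v)
Before assert g: g && ((!t) ==> (!v))
Answer: WP = g && ((!t) ==> (!v))


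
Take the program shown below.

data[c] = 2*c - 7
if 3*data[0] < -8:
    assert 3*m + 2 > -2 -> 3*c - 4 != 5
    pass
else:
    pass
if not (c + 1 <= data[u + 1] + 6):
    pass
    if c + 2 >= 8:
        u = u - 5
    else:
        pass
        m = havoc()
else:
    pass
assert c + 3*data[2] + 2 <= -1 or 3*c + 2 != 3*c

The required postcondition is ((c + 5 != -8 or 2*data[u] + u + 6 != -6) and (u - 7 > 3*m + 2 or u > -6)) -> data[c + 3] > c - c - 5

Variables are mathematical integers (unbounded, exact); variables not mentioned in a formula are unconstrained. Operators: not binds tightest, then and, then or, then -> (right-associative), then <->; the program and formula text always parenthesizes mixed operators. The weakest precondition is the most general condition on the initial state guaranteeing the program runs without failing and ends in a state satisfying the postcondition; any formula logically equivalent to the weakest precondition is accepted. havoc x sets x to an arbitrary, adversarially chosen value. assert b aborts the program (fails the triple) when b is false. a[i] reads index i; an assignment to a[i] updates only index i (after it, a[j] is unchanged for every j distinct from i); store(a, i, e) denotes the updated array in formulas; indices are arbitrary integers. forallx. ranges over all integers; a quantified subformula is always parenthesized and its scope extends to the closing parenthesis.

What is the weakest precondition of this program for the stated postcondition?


Working backward. After the program, the postcondition ((c + 5 != -8 or 2*data[u] + u + 6 != -6) and (u - 7 > 3*m + 2 or u > -6)) -> data[c + 3] > c - c - 5 must hold; in canonical form it is ((c != -13 or 2*data[u] + u != -12) and (u > 3*m + 9 or u > -6)) -> data[c + 3] > -5.
Before assert c + 3*data[2] + 2 <= -1 or 3*c + 2 != 3*c: ((c != -13 or 2*data[u] + u != -12) and (u > 3*m + 9 or u > -6)) -> data[c + 3] > -5
Then branch requires (c >= 6 -> (((c != -13 or 2*data[u - 5] + u != -7) and (u > 3*m + 14 or u > -1)) -> data[c + 3] > -5)) and ((not (c >= 6)) -> (forall m_1. (((c != -13 or 2*data[u] + u != -12) and (u > 3*m_1 + 9 or u > -6)) -> data[c + 3] > -5))); else branch requires ((c != -13 or 2*data[u] + u != -12) and (u > 3*m + 9 or u > -6)) -> data[c + 3] > -5.
Before the if: ((not (c <= data[u + 1] + 5)) -> ((c >= 6 -> (((c != -13 or 2*data[u - 5] + u != -7) and (u > 3*m + 14 or u > -1)) -> data[c + 3] > -5)) and ((not (c >= 6)) -> (forall m_1. (((c != -13 or 2*data[u] + u != -12) and (u > 3*m_1 + 9 or u > -6)) -> data[c + 3] > -5))))) and (c <= data[u + 1] + 5 -> (((c != -13 or 2*data[u] + u != -12) and (u > 3*m + 9 or u > -6)) -> data[c + 3] > -5))
Then branch requires (3*m > -4 -> 3*c != 9) and ((not (c <= data[u + 1] + 5)) -> ((c >= 6 -> (((c != -13 or 2*data[u - 5] + u != -7) and (u > 3*m + 14 or u > -1)) -> data[c + 3] > -5)) and ((not (c >= 6)) -> (forall m_1. (((c != -13 or 2*data[u] + u != -12) and (u > 3*m_1 + 9 or u > -6)) -> data[c + 3] > -5))))) and (c <= data[u + 1] + 5 -> (((c != -13 or 2*data[u] + u != -12) and (u > 3*m + 9 or u > -6)) -> data[c + 3] > -5)); else branch requires ((not (c <= data[u + 1] + 5)) -> ((c >= 6 -> (((c != -13 or 2*data[u - 5] + u != -7) and (u > 3*m + 14 or u > -1)) -> data[c + 3] > -5)) and ((not (c >= 6)) -> (forall m_1. (((c != -13 or 2*data[u] + u != -12) and (u > 3*m_1 + 9 or u > -6)) -> data[c + 3] > -5))))) and (c <= data[u + 1] + 5 -> (((c != -13 or 2*data[u] + u != -12) and (u > 3*m + 9 or u > -6)) -> data[c + 3] > -5)).
Before the if: (3*data[0] < -8 -> ((3*m > -4 -> 3*c != 9) and ((not (c <= data[u + 1] + 5)) -> ((c >= 6 -> (((c != -13 or 2*data[u - 5] + u != -7) and (u > 3*m + 14 or u > -1)) -> data[c + 3] > -5)) and ((not (c >= 6)) -> (forall m_1. (((c != -13 or 2*data[u] + u != -12) and (u > 3*m_1 + 9 or u > -6)) -> data[c + 3] > -5))))) and (c <= data[u + 1] + 5 -> (((c != -13 or 2*data[u] + u != -12) and (u > 3*m + 9 or u > -6)) -> data[c + 3] > -5)))) and ((not (3*data[0] < -8)) -> (((not (c <= data[u + 1] + 5)) -> ((c >= 6 -> (((c != -13 or 2*data[u - 5] + u != -7) and (u > 3*m + 14 or u > -1)) -> data[c + 3] > -5)) and ((not (c >= 6)) -> (forall m_1. (((c != -13 or 2*data[u] + u != -12) and (u > 3*m_1 + 9 or u > -6)) -> data[c + 3] > -5))))) and (c <= data[u + 1] + 5 -> (((c != -13 or 2*data[u] + u != -12) and (u > 3*m + 9 or u > -6)) -> data[c + 3] > -5))))
Before data[c] := 2*c - 7: (3*store(data, c, 2*c - 7)[0] < -8 -> ((3*m > -4 -> 3*c != 9) and ((not (c <= store(data, c, 2*c - 7)[u + 1] + 5)) -> ((c >= 6 -> (((c != -13 or 2*store(data, c, 2*c - 7)[u - 5] + u != -7) and (u > 3*m + 14 or u > -1)) -> store(data, c, 2*c - 7)[c + 3] > -5)) and ((not (c >= 6)) -> (forall m_1. (((c != -13 or 2*store(data, c, 2*c - 7)[u] + u != -12) and (u > 3*m_1 + 9 or u > -6)) -> store(data, c, 2*c - 7)[c + 3] > -5))))) and (c <= store(data, c, 2*c - 7)[u + 1] + 5 -> (((c != -13 or 2*store(data, c, 2*c - 7)[u] + u != -12) and (u > 3*m + 9 or u > -6)) -> store(data, c, 2*c - 7)[c + 3] > -5)))) and ((not (3*store(data, c, 2*c - 7)[0] < -8)) -> (((not (c <= store(data, c, 2*c - 7)[u + 1] + 5)) -> ((c >= 6 -> (((c != -13 or 2*store(data, c, 2*c - 7)[u - 5] + u != -7) and (u > 3*m + 14 or u > -1)) -> store(data, c, 2*c - 7)[c + 3] > -5)) and ((not (c >= 6)) -> (forall m_1. (((c != -13 or 2*store(data, c, 2*c - 7)[u] + u != -12) and (u > 3*m_1 + 9 or u > -6)) -> store(data, c, 2*c - 7)[c + 3] > -5))))) and (c <= store(data, c, 2*c - 7)[u + 1] + 5 -> (((c != -13 or 2*store(data, c, 2*c - 7)[u] + u != -12) and (u > 3*m + 9 or u > -6)) -> store(data, c, 2*c - 7)[c + 3] > -5))))
Answer: WP = (3*store(data, c, 2*c - 7)[0] < -8 -> ((3*m > -4 -> 3*c != 9) and ((not (c <= store(data, c, 2*c - 7)[u + 1] + 5)) -> ((c >= 6 -> (((c != -13 or 2*store(data, c, 2*c - 7)[u - 5] + u != -7) and (u > 3*m + 14 or u > -1)) -> store(data, c, 2*c - 7)[c + 3] > -5)) and ((not (c >= 6)) -> (forall m_1. (((c != -13 or 2*store(data, c, 2*c - 7)[u] + u != -12) and (u > 3*m_1 + 9 or u > -6)) -> store(data, c, 2*c - 7)[c + 3] > -5))))) and (c <= store(data, c, 2*c - 7)[u + 1] + 5 -> (((c != -13 or 2*store(data, c, 2*c - 7)[u] + u != -12) and (u > 3*m + 9 or u > -6)) -> store(data, c, 2*c - 7)[c + 3] > -5)))) and ((not (3*store(data, c, 2*c - 7)[0] < -8)) -> (((not (c <= store(data, c, 2*c - 7)[u + 1] + 5)) -> ((c >= 6 -> (((c != -13 or 2*store(data, c, 2*c - 7)[u - 5] + u != -7) and (u > 3*m + 14 or u > -1)) -> store(data, c, 2*c - 7)[c + 3] > -5)) and ((not (c >= 6)) -> (forall m_1. (((c != -13 or 2*store(data, c, 2*c - 7)[u] + u != -12) and (u > 3*m_1 + 9 or u > -6)) -> store(data, c, 2*c - 7)[c + 3] > -5))))) and (c <= store(data, c, 2*c - 7)[u + 1] + 5 -> (((c != -13 or 2*store(data, c, 2*c - 7)[u] + u != -12) and (u > 3*m + 9 or u > -6)) -> store(data, c, 2*c - 7)[c + 3] > -5))))
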